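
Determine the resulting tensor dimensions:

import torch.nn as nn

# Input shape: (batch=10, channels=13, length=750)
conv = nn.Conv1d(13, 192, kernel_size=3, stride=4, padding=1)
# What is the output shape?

Input shape: (10, 13, 750)
Output shape: (10, 192, 188)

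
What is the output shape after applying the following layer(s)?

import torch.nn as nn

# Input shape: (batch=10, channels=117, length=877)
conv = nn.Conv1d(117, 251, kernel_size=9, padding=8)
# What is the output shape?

Input shape: (10, 117, 877)
Output shape: (10, 251, 885)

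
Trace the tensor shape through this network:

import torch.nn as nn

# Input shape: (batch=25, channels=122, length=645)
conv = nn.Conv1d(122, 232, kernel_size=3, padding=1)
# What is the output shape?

Input shape: (25, 122, 645)
Output shape: (25, 232, 645)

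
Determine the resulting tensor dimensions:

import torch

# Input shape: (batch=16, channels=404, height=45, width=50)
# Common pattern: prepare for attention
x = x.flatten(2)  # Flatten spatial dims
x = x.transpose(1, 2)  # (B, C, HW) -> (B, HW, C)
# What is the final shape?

Input shape: (16, 404, 45, 50)
  -> after flatten(2): (16, 404, 2250)
Output shape: (16, 2250, 404)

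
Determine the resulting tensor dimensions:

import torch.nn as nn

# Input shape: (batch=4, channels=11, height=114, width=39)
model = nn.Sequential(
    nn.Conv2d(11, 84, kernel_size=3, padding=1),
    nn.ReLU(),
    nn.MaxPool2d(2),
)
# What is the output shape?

Input shape: (4, 11, 114, 39)
  -> after Conv2d: (4, 84, 114, 39)
  -> after ReLU: (4, 84, 114, 39)
Output shape: (4, 84, 57, 19)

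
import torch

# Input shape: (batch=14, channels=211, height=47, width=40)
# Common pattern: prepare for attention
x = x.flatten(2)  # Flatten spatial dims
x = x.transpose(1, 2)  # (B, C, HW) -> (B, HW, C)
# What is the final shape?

Input shape: (14, 211, 47, 40)
  -> after flatten(2): (14, 211, 1880)
Output shape: (14, 1880, 211)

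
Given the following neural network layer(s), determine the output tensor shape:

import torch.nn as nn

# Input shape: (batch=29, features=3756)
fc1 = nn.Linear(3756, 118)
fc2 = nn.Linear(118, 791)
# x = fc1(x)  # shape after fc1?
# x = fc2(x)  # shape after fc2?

Input shape: (29, 3756)
  -> after fc1: (29, 118)
Output shape: (29, 791)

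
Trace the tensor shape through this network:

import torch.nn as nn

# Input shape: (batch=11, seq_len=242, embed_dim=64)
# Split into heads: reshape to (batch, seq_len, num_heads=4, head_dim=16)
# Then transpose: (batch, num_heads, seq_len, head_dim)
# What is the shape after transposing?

Input shape: (11, 242, 64)
  -> after reshape: (11, 242, 4, 16)
Output shape: (11, 4, 242, 16)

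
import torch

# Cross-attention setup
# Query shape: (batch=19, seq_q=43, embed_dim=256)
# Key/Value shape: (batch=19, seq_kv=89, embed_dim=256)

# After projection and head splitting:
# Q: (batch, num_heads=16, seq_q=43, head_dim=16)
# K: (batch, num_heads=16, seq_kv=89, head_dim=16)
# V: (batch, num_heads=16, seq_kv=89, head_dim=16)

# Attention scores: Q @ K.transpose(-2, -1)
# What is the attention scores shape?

Input shape: (19, 43, 256)
Output shape: (19, 16, 43, 89)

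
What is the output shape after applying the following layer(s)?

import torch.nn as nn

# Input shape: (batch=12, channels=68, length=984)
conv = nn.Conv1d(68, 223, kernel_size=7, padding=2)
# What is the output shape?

Input shape: (12, 68, 984)
Output shape: (12, 223, 982)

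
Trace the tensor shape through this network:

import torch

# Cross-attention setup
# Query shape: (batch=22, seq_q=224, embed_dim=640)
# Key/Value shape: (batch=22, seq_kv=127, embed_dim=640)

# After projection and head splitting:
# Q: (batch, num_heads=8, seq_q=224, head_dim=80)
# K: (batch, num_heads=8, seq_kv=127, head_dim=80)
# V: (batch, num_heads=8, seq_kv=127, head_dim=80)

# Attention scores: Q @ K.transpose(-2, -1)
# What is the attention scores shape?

Input shape: (22, 224, 640)
Output shape: (22, 8, 224, 127)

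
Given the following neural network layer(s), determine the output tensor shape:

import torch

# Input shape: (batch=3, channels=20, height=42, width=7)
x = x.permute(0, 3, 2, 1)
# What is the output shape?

Input shape: (3, 20, 42, 7)
Output shape: (3, 7, 42, 20)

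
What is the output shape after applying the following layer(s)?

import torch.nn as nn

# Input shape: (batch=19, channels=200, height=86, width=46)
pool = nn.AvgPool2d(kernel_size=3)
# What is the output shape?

Input shape: (19, 200, 86, 46)
Output shape: (19, 200, 28, 15)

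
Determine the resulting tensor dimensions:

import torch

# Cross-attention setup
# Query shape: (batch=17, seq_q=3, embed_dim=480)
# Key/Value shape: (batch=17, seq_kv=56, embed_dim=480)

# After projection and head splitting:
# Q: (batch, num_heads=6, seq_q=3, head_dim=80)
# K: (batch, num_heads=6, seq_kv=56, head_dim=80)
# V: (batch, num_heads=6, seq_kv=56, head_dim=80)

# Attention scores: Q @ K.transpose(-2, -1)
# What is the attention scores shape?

Input shape: (17, 3, 480)
Output shape: (17, 6, 3, 56)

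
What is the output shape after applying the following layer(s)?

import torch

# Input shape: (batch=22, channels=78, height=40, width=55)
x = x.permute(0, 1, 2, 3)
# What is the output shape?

Input shape: (22, 78, 40, 55)
Output shape: (22, 78, 40, 55)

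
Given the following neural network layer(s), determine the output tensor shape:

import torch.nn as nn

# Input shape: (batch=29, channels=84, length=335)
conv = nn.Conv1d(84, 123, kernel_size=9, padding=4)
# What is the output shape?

Input shape: (29, 84, 335)
Output shape: (29, 123, 335)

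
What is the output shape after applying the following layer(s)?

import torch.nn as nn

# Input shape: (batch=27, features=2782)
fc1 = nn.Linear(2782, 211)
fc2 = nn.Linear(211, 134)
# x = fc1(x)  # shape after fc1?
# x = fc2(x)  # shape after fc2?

Input shape: (27, 2782)
  -> after fc1: (27, 211)
Output shape: (27, 134)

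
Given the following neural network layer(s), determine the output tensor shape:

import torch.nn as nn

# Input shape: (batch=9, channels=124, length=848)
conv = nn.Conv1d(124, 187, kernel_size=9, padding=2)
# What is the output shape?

Input shape: (9, 124, 848)
Output shape: (9, 187, 844)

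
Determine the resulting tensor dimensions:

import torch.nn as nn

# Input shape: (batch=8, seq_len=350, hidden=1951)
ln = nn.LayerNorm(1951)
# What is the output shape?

Input shape: (8, 350, 1951)
Output shape: (8, 350, 1951)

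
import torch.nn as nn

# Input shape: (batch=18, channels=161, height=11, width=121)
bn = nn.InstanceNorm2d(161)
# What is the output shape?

Input shape: (18, 161, 11, 121)
Output shape: (18, 161, 11, 121)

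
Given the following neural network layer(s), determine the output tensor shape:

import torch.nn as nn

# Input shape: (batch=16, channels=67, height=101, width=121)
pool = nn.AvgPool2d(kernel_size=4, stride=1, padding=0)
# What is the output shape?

Input shape: (16, 67, 101, 121)
Output shape: (16, 67, 98, 118)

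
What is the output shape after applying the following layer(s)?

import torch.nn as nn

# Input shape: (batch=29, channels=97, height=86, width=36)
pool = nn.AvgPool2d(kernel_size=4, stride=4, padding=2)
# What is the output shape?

Input shape: (29, 97, 86, 36)
Output shape: (29, 97, 22, 10)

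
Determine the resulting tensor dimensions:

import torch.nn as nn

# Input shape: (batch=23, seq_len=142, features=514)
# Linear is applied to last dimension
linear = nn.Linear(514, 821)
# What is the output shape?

Input shape: (23, 142, 514)
Output shape: (23, 142, 821)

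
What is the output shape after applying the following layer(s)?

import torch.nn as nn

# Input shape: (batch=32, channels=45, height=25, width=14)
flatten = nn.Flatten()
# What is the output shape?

Input shape: (32, 45, 25, 14)
Output shape: (32, 15750)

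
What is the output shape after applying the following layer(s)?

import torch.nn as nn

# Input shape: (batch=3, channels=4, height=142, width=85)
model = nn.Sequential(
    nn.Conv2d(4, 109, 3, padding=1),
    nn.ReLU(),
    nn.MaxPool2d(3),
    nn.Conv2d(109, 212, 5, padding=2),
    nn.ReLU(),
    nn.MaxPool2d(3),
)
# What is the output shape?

Input shape: (3, 4, 142, 85)
  -> after first Conv2d: (3, 109, 142, 85)
  -> after first MaxPool2d: (3, 109, 47, 28)
  -> after second Conv2d: (3, 212, 47, 28)
Output shape: (3, 212, 15, 9)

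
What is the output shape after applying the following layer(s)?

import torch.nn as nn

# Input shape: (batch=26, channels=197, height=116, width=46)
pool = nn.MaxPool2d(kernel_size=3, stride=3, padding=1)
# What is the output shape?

Input shape: (26, 197, 116, 46)
Output shape: (26, 197, 39, 16)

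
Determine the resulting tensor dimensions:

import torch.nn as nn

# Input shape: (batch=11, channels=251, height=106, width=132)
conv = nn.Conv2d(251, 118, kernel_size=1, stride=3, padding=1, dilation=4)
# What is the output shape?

Input shape: (11, 251, 106, 132)
Output shape: (11, 118, 36, 45)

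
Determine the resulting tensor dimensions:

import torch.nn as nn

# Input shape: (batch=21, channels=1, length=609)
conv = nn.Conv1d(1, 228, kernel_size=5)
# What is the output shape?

Input shape: (21, 1, 609)
Output shape: (21, 228, 605)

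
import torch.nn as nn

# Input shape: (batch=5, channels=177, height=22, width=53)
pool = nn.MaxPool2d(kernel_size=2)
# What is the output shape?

Input shape: (5, 177, 22, 53)
Output shape: (5, 177, 11, 26)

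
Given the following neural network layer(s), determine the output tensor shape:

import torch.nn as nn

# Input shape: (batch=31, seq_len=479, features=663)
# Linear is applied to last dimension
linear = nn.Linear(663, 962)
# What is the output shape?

Input shape: (31, 479, 663)
Output shape: (31, 479, 962)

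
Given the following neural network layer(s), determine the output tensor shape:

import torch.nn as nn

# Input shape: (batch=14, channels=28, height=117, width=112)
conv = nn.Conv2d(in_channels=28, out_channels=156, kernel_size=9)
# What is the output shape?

Input shape: (14, 28, 117, 112)
Output shape: (14, 156, 109, 104)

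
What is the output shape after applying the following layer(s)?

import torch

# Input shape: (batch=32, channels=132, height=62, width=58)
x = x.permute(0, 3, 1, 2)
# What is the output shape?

Input shape: (32, 132, 62, 58)
Output shape: (32, 58, 132, 62)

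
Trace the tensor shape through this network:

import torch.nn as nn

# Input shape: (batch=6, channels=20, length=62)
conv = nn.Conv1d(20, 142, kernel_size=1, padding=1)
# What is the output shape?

Input shape: (6, 20, 62)
Output shape: (6, 142, 64)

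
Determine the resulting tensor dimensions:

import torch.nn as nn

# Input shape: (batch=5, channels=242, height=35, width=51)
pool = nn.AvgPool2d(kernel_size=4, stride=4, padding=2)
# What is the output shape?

Input shape: (5, 242, 35, 51)
Output shape: (5, 242, 9, 13)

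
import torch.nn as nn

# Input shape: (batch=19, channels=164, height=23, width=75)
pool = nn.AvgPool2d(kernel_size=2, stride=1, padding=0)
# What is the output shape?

Input shape: (19, 164, 23, 75)
Output shape: (19, 164, 22, 74)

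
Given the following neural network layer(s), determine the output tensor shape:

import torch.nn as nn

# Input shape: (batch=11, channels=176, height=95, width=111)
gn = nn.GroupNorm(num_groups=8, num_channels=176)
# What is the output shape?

Input shape: (11, 176, 95, 111)
Output shape: (11, 176, 95, 111)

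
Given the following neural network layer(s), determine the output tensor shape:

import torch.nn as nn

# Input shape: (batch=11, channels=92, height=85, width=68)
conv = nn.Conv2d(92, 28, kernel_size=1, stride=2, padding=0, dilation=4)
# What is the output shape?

Input shape: (11, 92, 85, 68)
Output shape: (11, 28, 43, 34)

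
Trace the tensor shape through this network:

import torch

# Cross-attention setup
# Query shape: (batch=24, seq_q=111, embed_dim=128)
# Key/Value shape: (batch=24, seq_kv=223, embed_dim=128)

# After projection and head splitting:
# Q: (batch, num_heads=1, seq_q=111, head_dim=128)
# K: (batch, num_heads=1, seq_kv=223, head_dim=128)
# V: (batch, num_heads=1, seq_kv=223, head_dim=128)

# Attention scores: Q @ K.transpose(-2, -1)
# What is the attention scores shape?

Input shape: (24, 111, 128)
Output shape: (24, 1, 111, 223)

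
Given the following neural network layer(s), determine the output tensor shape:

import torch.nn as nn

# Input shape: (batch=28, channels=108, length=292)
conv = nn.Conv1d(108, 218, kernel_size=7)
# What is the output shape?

Input shape: (28, 108, 292)
Output shape: (28, 218, 286)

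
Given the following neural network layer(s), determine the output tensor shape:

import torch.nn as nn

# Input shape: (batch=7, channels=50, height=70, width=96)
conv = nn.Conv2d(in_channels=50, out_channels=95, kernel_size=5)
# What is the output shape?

Input shape: (7, 50, 70, 96)
Output shape: (7, 95, 66, 92)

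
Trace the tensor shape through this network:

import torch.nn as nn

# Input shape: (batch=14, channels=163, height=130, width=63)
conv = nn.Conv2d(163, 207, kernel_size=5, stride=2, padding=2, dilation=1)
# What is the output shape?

Input shape: (14, 163, 130, 63)
Output shape: (14, 207, 65, 32)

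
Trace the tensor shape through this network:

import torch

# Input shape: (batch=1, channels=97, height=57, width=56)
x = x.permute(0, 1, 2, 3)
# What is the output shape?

Input shape: (1, 97, 57, 56)
Output shape: (1, 97, 57, 56)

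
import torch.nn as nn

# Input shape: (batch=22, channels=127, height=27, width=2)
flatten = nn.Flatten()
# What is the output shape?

Input shape: (22, 127, 27, 2)
Output shape: (22, 6858)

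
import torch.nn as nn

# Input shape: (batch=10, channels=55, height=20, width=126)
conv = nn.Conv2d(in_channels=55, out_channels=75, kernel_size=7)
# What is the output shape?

Input shape: (10, 55, 20, 126)
Output shape: (10, 75, 14, 120)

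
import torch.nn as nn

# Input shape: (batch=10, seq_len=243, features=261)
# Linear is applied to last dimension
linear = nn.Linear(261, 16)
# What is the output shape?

Input shape: (10, 243, 261)
Output shape: (10, 243, 16)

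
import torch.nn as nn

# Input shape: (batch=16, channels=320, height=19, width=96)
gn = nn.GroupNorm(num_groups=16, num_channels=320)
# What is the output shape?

Input shape: (16, 320, 19, 96)
Output shape: (16, 320, 19, 96)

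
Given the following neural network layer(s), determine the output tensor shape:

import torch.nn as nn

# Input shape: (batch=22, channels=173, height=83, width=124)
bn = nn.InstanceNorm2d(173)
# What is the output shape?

Input shape: (22, 173, 83, 124)
Output shape: (22, 173, 83, 124)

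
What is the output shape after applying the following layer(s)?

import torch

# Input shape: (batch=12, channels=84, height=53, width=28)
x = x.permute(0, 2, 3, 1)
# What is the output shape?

Input shape: (12, 84, 53, 28)
Output shape: (12, 53, 28, 84)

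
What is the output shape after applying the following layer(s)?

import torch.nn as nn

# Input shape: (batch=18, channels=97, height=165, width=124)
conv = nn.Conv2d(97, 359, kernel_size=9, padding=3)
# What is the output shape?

Input shape: (18, 97, 165, 124)
Output shape: (18, 359, 163, 122)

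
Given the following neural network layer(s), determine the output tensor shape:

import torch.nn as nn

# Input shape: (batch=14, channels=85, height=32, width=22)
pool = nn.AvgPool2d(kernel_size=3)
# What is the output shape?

Input shape: (14, 85, 32, 22)
Output shape: (14, 85, 10, 7)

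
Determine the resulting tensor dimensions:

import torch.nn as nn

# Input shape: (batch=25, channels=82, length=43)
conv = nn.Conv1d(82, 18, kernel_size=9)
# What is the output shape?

Input shape: (25, 82, 43)
Output shape: (25, 18, 35)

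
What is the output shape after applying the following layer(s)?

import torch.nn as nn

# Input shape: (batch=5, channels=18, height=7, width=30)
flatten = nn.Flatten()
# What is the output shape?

Input shape: (5, 18, 7, 30)
Output shape: (5, 3780)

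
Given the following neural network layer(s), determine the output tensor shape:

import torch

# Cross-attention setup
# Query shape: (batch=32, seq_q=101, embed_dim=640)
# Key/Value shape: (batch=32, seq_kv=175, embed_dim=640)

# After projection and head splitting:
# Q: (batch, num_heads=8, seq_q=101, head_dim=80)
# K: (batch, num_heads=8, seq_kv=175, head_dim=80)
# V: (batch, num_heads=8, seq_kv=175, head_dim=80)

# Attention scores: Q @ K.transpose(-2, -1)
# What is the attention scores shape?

Input shape: (32, 101, 640)
Output shape: (32, 8, 101, 175)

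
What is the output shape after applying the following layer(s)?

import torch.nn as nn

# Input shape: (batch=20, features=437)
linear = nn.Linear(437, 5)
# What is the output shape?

Input shape: (20, 437)
Output shape: (20, 5)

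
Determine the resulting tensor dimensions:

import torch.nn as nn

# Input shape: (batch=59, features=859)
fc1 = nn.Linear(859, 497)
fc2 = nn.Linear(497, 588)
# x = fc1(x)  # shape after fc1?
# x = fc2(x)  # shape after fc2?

Input shape: (59, 859)
  -> after fc1: (59, 497)
Output shape: (59, 588)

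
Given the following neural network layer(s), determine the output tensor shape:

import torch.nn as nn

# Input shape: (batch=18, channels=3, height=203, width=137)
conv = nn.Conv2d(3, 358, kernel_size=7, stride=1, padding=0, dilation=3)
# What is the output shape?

Input shape: (18, 3, 203, 137)
Output shape: (18, 358, 185, 119)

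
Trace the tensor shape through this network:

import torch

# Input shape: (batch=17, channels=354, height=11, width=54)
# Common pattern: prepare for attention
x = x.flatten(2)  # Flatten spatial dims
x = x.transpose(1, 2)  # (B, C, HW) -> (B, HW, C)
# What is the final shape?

Input shape: (17, 354, 11, 54)
  -> after flatten(2): (17, 354, 594)
Output shape: (17, 594, 354)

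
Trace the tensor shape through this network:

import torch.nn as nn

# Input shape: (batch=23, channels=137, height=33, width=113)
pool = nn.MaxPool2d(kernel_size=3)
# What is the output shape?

Input shape: (23, 137, 33, 113)
Output shape: (23, 137, 11, 37)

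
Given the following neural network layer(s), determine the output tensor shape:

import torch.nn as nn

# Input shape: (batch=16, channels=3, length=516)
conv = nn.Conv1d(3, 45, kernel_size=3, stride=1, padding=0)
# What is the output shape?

Input shape: (16, 3, 516)
Output shape: (16, 45, 514)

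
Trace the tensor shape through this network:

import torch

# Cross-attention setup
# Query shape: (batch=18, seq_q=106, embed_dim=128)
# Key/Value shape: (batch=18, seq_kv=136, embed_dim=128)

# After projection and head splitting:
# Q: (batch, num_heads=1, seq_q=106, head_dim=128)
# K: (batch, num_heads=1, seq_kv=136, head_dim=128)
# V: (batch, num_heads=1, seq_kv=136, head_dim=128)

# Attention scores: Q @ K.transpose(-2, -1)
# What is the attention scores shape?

Input shape: (18, 106, 128)
Output shape: (18, 1, 106, 136)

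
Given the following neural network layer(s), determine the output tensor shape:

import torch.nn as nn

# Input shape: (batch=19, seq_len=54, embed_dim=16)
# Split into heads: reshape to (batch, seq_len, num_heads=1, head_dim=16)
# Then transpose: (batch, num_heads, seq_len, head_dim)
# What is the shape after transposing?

Input shape: (19, 54, 16)
  -> after reshape: (19, 54, 1, 16)
Output shape: (19, 1, 54, 16)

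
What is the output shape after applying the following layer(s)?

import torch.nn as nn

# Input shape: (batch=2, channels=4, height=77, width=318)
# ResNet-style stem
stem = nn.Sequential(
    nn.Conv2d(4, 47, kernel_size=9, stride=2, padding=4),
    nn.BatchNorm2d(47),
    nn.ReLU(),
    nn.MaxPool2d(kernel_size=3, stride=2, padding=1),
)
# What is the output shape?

Input shape: (2, 4, 77, 318)
  -> after Conv2d 9x9 stride=2: (2, 47, 39, 159)
Output shape: (2, 47, 20, 80)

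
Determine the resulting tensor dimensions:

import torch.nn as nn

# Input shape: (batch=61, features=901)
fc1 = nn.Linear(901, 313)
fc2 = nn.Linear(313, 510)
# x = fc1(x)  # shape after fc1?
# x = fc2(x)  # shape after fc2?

Input shape: (61, 901)
  -> after fc1: (61, 313)
Output shape: (61, 510)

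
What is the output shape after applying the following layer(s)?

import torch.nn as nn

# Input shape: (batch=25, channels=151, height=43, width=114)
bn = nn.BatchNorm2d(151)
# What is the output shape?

Input shape: (25, 151, 43, 114)
Output shape: (25, 151, 43, 114)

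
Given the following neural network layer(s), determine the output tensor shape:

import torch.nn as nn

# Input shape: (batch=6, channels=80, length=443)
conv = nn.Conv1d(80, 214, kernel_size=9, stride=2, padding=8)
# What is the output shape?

Input shape: (6, 80, 443)
Output shape: (6, 214, 226)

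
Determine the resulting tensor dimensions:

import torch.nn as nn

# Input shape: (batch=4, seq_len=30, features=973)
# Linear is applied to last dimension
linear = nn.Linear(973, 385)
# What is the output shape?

Input shape: (4, 30, 973)
Output shape: (4, 30, 385)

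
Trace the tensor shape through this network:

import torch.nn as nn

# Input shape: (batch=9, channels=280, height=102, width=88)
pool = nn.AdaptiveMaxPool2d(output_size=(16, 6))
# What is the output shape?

Input shape: (9, 280, 102, 88)
Output shape: (9, 280, 16, 6)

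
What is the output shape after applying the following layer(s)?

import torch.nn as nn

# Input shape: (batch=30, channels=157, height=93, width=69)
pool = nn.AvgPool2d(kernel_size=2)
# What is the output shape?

Input shape: (30, 157, 93, 69)
Output shape: (30, 157, 46, 34)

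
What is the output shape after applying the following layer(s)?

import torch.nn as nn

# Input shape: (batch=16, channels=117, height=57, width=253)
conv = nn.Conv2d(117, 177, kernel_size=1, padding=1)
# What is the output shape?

Input shape: (16, 117, 57, 253)
Output shape: (16, 177, 59, 255)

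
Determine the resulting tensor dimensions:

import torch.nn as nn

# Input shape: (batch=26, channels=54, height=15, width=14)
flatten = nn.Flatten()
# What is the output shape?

Input shape: (26, 54, 15, 14)
Output shape: (26, 11340)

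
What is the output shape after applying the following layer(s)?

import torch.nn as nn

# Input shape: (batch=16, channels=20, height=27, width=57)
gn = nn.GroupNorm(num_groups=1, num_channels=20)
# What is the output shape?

Input shape: (16, 20, 27, 57)
Output shape: (16, 20, 27, 57)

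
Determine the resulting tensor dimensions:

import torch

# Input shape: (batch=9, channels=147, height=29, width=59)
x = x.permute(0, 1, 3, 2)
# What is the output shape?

Input shape: (9, 147, 29, 59)
Output shape: (9, 147, 59, 29)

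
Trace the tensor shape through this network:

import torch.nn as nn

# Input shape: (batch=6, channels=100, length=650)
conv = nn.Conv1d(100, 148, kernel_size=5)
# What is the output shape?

Input shape: (6, 100, 650)
Output shape: (6, 148, 646)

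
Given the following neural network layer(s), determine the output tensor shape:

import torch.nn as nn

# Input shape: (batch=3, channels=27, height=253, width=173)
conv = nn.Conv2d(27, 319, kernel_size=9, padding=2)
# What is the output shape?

Input shape: (3, 27, 253, 173)
Output shape: (3, 319, 249, 169)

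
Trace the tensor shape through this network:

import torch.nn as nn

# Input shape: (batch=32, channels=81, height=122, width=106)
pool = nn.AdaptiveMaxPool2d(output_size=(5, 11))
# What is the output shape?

Input shape: (32, 81, 122, 106)
Output shape: (32, 81, 5, 11)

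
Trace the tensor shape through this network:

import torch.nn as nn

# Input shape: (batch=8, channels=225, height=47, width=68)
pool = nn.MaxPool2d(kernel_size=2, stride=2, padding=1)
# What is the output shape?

Input shape: (8, 225, 47, 68)
Output shape: (8, 225, 24, 35)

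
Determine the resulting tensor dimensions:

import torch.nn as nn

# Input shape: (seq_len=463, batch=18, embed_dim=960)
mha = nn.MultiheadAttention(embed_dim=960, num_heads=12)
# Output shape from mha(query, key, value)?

Input shape: (463, 18, 960)
Output shape: (463, 18, 960)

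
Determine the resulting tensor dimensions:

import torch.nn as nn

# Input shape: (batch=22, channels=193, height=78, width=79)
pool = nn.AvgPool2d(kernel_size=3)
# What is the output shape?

Input shape: (22, 193, 78, 79)
Output shape: (22, 193, 26, 26)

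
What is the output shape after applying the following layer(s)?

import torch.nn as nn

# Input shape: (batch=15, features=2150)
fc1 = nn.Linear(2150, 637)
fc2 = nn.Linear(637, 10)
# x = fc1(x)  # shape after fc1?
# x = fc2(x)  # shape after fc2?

Input shape: (15, 2150)
  -> after fc1: (15, 637)
Output shape: (15, 10)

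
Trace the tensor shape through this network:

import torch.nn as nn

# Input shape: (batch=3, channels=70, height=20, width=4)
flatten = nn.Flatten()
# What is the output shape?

Input shape: (3, 70, 20, 4)
Output shape: (3, 5600)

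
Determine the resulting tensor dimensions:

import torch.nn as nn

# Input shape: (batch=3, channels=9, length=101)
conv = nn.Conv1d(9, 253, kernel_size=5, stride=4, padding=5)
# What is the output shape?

Input shape: (3, 9, 101)
Output shape: (3, 253, 27)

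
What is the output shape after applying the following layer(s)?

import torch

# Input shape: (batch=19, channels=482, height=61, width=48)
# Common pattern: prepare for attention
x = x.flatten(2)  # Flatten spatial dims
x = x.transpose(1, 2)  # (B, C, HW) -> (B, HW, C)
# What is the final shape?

Input shape: (19, 482, 61, 48)
  -> after flatten(2): (19, 482, 2928)
Output shape: (19, 2928, 482)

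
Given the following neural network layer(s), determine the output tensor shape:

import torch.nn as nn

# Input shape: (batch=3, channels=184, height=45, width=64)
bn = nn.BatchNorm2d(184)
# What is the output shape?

Input shape: (3, 184, 45, 64)
Output shape: (3, 184, 45, 64)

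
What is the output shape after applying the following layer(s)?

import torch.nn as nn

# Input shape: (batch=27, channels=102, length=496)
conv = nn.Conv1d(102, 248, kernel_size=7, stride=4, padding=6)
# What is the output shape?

Input shape: (27, 102, 496)
Output shape: (27, 248, 126)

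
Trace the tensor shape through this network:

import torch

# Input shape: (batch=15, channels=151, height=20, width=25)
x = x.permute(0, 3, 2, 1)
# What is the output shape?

Input shape: (15, 151, 20, 25)
Output shape: (15, 25, 20, 151)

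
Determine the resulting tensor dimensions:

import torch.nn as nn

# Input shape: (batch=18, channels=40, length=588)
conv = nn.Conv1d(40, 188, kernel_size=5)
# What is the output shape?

Input shape: (18, 40, 588)
Output shape: (18, 188, 584)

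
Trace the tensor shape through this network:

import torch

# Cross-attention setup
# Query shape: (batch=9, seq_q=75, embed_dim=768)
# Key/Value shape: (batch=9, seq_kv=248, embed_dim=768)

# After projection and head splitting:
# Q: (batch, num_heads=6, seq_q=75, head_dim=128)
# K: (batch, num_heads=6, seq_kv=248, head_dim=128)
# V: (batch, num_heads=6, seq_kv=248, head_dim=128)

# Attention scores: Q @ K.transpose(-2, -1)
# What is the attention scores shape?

Input shape: (9, 75, 768)
Output shape: (9, 6, 75, 248)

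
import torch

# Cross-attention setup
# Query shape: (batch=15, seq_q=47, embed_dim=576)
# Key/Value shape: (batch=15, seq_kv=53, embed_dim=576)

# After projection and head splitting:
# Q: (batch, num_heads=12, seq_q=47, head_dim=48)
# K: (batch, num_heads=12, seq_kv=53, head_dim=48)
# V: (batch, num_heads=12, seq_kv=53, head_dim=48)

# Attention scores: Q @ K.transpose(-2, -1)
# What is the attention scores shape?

Input shape: (15, 47, 576)
Output shape: (15, 12, 47, 53)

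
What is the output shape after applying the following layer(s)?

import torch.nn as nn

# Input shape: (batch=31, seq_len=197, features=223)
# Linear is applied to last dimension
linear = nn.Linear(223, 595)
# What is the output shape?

Input shape: (31, 197, 223)
Output shape: (31, 197, 595)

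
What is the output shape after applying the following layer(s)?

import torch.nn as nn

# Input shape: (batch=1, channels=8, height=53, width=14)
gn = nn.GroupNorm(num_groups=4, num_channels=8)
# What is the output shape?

Input shape: (1, 8, 53, 14)
Output shape: (1, 8, 53, 14)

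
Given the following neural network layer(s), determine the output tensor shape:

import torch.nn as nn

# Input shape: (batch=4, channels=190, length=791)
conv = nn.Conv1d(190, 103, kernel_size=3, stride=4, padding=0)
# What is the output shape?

Input shape: (4, 190, 791)
Output shape: (4, 103, 198)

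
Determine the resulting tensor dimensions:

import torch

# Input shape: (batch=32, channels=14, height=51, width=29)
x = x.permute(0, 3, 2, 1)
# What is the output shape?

Input shape: (32, 14, 51, 29)
Output shape: (32, 29, 51, 14)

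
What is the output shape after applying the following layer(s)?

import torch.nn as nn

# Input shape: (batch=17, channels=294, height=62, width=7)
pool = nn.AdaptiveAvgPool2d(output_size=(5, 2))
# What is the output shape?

Input shape: (17, 294, 62, 7)
Output shape: (17, 294, 5, 2)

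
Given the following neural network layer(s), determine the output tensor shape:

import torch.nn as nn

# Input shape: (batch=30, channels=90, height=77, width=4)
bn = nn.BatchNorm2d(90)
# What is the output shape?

Input shape: (30, 90, 77, 4)
Output shape: (30, 90, 77, 4)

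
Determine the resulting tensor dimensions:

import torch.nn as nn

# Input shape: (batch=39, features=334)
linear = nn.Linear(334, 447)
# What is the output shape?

Input shape: (39, 334)
Output shape: (39, 447)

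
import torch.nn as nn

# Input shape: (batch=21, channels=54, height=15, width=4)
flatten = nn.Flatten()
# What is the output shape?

Input shape: (21, 54, 15, 4)
Output shape: (21, 3240)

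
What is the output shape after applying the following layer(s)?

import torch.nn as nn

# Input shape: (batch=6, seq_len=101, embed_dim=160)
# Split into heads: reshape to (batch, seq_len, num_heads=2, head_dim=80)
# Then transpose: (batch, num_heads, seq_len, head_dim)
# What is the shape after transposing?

Input shape: (6, 101, 160)
  -> after reshape: (6, 101, 2, 80)
Output shape: (6, 2, 101, 80)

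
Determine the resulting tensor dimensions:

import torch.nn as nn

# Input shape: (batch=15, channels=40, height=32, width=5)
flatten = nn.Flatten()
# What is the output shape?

Input shape: (15, 40, 32, 5)
Output shape: (15, 6400)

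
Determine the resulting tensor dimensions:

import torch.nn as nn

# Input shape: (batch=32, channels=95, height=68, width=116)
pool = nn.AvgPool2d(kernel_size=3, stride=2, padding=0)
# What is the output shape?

Input shape: (32, 95, 68, 116)
Output shape: (32, 95, 33, 57)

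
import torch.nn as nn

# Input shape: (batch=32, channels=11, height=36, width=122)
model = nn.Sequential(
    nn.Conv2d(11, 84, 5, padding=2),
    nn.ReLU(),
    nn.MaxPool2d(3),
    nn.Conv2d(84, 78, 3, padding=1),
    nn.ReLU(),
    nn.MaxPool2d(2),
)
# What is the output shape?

Input shape: (32, 11, 36, 122)
  -> after first Conv2d: (32, 84, 36, 122)
  -> after first MaxPool2d: (32, 84, 12, 40)
  -> after second Conv2d: (32, 78, 12, 40)
Output shape: (32, 78, 6, 20)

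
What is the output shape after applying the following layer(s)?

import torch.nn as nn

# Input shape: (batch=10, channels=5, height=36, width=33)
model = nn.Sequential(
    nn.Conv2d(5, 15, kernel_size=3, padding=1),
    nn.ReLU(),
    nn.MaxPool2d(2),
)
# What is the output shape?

Input shape: (10, 5, 36, 33)
  -> after Conv2d: (10, 15, 36, 33)
  -> after ReLU: (10, 15, 36, 33)
Output shape: (10, 15, 18, 16)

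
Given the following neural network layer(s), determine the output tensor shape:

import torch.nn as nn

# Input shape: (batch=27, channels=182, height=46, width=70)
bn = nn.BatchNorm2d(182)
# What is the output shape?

Input shape: (27, 182, 46, 70)
Output shape: (27, 182, 46, 70)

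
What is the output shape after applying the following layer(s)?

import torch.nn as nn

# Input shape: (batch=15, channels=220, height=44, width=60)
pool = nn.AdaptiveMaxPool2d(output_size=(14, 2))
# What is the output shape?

Input shape: (15, 220, 44, 60)
Output shape: (15, 220, 14, 2)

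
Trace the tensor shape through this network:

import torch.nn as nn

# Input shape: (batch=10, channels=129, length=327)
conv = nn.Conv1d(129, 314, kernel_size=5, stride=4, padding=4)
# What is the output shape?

Input shape: (10, 129, 327)
Output shape: (10, 314, 83)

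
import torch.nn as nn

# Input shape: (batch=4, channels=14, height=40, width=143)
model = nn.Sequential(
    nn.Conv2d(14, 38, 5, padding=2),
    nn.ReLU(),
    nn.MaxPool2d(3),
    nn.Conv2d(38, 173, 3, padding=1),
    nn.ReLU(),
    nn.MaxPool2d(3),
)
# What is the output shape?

Input shape: (4, 14, 40, 143)
  -> after first Conv2d: (4, 38, 40, 143)
  -> after first MaxPool2d: (4, 38, 13, 47)
  -> after second Conv2d: (4, 173, 13, 47)
Output shape: (4, 173, 4, 15)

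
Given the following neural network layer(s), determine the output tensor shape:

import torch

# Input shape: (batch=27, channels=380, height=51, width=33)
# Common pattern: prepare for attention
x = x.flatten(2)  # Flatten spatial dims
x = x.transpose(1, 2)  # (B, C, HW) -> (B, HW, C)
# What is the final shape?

Input shape: (27, 380, 51, 33)
  -> after flatten(2): (27, 380, 1683)
Output shape: (27, 1683, 380)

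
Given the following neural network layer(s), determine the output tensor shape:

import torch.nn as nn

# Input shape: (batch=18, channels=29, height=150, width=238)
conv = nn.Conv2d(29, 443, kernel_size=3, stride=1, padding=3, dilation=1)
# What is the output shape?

Input shape: (18, 29, 150, 238)
Output shape: (18, 443, 154, 242)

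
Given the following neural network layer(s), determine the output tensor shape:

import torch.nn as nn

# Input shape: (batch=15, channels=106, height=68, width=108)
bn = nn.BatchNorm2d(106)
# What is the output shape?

Input shape: (15, 106, 68, 108)
Output shape: (15, 106, 68, 108)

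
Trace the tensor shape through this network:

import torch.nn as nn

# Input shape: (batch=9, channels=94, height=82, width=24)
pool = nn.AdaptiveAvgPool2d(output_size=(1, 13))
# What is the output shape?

Input shape: (9, 94, 82, 24)
Output shape: (9, 94, 1, 13)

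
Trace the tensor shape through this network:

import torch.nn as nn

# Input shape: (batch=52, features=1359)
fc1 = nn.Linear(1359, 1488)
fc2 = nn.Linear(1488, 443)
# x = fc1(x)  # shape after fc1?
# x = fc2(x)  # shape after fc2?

Input shape: (52, 1359)
  -> after fc1: (52, 1488)
Output shape: (52, 443)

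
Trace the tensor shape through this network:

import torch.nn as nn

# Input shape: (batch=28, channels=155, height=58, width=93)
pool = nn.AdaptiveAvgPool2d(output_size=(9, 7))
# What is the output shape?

Input shape: (28, 155, 58, 93)
Output shape: (28, 155, 9, 7)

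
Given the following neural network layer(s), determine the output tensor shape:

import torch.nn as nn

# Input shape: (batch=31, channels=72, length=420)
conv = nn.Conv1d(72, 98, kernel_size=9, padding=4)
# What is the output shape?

Input shape: (31, 72, 420)
Output shape: (31, 98, 420)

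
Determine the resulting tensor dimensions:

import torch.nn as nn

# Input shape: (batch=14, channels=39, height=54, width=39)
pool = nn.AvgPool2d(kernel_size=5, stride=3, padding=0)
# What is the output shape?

Input shape: (14, 39, 54, 39)
Output shape: (14, 39, 17, 12)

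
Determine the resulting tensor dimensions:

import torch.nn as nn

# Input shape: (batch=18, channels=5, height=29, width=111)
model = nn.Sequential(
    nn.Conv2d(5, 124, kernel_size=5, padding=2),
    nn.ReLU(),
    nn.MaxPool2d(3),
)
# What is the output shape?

Input shape: (18, 5, 29, 111)
  -> after Conv2d: (18, 124, 29, 111)
  -> after ReLU: (18, 124, 29, 111)
Output shape: (18, 124, 9, 37)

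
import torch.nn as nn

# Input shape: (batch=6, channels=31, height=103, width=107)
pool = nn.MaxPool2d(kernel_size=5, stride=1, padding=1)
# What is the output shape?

Input shape: (6, 31, 103, 107)
Output shape: (6, 31, 101, 105)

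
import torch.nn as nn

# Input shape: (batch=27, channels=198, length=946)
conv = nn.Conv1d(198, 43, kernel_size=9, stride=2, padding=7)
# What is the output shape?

Input shape: (27, 198, 946)
Output shape: (27, 43, 476)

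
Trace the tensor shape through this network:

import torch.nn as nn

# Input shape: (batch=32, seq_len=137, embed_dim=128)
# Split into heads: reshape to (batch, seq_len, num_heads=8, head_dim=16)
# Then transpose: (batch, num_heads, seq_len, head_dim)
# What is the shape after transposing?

Input shape: (32, 137, 128)
  -> after reshape: (32, 137, 8, 16)
Output shape: (32, 8, 137, 16)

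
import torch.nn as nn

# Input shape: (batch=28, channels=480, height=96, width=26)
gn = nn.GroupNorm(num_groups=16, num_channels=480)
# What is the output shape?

Input shape: (28, 480, 96, 26)
Output shape: (28, 480, 96, 26)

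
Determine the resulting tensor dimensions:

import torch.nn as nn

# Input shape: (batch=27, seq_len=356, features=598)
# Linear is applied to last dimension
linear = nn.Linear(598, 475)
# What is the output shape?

Input shape: (27, 356, 598)
Output shape: (27, 356, 475)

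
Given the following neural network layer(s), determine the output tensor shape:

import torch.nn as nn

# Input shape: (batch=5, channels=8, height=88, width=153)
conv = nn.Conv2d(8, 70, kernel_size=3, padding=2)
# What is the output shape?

Input shape: (5, 8, 88, 153)
Output shape: (5, 70, 90, 155)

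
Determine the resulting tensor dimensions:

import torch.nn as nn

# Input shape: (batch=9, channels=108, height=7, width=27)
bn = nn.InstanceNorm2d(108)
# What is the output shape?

Input shape: (9, 108, 7, 27)
Output shape: (9, 108, 7, 27)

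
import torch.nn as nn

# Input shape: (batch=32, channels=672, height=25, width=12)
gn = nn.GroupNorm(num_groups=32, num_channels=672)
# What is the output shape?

Input shape: (32, 672, 25, 12)
Output shape: (32, 672, 25, 12)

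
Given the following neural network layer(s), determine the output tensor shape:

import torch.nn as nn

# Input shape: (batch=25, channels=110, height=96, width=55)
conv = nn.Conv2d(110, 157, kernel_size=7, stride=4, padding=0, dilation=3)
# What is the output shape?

Input shape: (25, 110, 96, 55)
Output shape: (25, 157, 20, 10)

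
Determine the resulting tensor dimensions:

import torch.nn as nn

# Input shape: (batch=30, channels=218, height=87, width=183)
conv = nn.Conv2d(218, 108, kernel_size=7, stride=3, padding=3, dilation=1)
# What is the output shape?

Input shape: (30, 218, 87, 183)
Output shape: (30, 108, 29, 61)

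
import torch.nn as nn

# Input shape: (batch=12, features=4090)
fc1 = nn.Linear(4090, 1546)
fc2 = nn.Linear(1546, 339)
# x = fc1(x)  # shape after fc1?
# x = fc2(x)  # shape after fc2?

Input shape: (12, 4090)
  -> after fc1: (12, 1546)
Output shape: (12, 339)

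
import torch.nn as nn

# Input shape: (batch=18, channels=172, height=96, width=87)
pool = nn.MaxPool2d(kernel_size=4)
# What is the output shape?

Input shape: (18, 172, 96, 87)
Output shape: (18, 172, 24, 21)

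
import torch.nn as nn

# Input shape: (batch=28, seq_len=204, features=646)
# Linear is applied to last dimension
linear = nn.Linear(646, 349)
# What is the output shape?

Input shape: (28, 204, 646)
Output shape: (28, 204, 349)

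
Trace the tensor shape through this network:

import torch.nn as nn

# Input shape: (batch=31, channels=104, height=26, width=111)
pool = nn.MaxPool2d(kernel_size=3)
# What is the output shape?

Input shape: (31, 104, 26, 111)
Output shape: (31, 104, 8, 37)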